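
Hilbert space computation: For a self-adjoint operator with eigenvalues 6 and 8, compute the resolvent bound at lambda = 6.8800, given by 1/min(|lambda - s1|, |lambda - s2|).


dist(6.8800, {6, 8}) = min(|6.8800 - 6|, |6.8800 - 8|)
= min(0.8800, 1.1200) = 0.8800
Resolvent bound = 1/0.8800 = 1.1364

1.1364


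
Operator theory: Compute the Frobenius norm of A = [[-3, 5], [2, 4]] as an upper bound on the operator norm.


||A||_F^2 = sum a_ij^2
= (-3)^2 + 5^2 + 2^2 + 4^2
= 9 + 25 + 4 + 16 = 54
||A||_F = sqrt(54) = 7.3485

7.3485


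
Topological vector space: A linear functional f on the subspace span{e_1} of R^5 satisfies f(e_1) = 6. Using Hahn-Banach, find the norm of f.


The norm of f is given by ||f|| = sup_{||x||=1} |f(x)|.
On span{e_1}, ||e_1|| = 1, so ||f|| = |f(e_1)| / ||e_1||
= |6| / 1 = 6.0000

6.0000


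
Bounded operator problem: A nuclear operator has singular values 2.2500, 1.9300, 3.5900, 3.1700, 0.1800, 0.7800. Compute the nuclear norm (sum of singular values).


The nuclear norm is the sum of all singular values.
||T||_1 = 2.2500 + 1.9300 + 3.5900 + 3.1700 + 0.1800 + 0.7800
= 11.9000

11.9000


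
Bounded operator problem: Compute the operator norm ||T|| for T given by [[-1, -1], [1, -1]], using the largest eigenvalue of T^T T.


A^T A = [[2, 0], [0, 2]]
trace(A^T A) = 4, det(A^T A) = 4
discriminant = 4^2 - 4*4 = 0
Largest eigenvalue of A^T A = (trace + sqrt(disc))/2 = 2.0000
||T|| = sqrt(2.0000) = 1.4142

1.4142


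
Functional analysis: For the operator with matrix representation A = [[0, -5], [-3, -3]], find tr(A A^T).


trace(A * A^T) = sum of squares of all entries
= 0^2 + (-5)^2 + (-3)^2 + (-3)^2
= 0 + 25 + 9 + 9
= 43

43


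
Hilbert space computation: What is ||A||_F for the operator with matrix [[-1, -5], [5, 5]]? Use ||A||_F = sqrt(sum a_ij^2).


||A||_F^2 = sum a_ij^2
= (-1)^2 + (-5)^2 + 5^2 + 5^2
= 1 + 25 + 25 + 25 = 76
||A||_F = sqrt(76) = 8.7178

8.7178


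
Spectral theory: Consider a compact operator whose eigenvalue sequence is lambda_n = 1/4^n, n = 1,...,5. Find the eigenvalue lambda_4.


The eigenvalue formula gives lambda_4 = 1/4^4
= 1/256
= 0.0039

0.0039


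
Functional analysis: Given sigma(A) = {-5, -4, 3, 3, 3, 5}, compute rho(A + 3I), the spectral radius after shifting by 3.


Spectrum of A + 3I = {-2, -1, 6, 6, 6, 8}
Spectral radius = max |lambda| over the shifted spectrum
= max(2, 1, 6, 6, 6, 8) = 8

8


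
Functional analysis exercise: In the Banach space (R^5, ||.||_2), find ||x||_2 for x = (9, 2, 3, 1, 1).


The l^2 norm = (sum |x_i|^2)^(1/2)
Sum of 2th powers = 81 + 4 + 9 + 1 + 1 = 96
||x||_2 = (96)^(1/2) = 9.7980

9.7980


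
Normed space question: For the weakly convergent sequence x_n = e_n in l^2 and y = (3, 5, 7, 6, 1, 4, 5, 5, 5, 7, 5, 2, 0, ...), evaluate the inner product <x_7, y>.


x_7 = e_7 is the standard basis vector with 1 in position 7.
<x_7, y> = y_7 = 5
As n -> infinity, <x_n, y> -> 0, confirming weak convergence of (x_n) to 0.

5


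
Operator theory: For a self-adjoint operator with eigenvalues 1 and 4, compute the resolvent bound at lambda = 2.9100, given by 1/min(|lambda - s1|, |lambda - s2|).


dist(2.9100, {1, 4}) = min(|2.9100 - 1|, |2.9100 - 4|)
= min(1.9100, 1.0900) = 1.0900
Resolvent bound = 1/1.0900 = 0.9174

0.9174


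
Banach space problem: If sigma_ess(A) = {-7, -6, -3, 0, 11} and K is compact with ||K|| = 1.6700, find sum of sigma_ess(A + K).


By Weyl's theorem, the essential spectrum is invariant under compact perturbations.
sigma_ess(A + K) = sigma_ess(A) = {-7, -6, -3, 0, 11}
Sum = -7 + -6 + -3 + 0 + 11 = -5

-5


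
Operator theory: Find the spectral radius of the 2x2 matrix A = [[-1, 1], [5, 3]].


For a 2x2 matrix, eigenvalues satisfy lambda^2 - (trace)*lambda + det = 0
trace = -1 + 3 = 2
det = -1*3 - 1*5 = -8
discriminant = 2^2 - 4*(-8) = 36
spectral radius = max |eigenvalue| = 4.0000

4.0000


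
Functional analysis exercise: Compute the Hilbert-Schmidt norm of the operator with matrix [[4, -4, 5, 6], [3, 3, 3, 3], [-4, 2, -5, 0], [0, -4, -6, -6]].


The Hilbert-Schmidt norm is sqrt(sum of squares of all entries).
Sum of squares = 4^2 + (-4)^2 + 5^2 + 6^2 + 3^2 + 3^2 + 3^2 + 3^2 + (-4)^2 + 2^2 + (-5)^2 + 0^2 + 0^2 + (-4)^2 + (-6)^2 + (-6)^2
= 16 + 16 + 25 + 36 + 9 + 9 + 9 + 9 + 16 + 4 + 25 + 0 + 0 + 16 + 36 + 36 = 262
||T||_HS = sqrt(262) = 16.1864

16.1864


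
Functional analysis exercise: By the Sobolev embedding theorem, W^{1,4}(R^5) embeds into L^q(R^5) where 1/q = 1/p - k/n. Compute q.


Using the Sobolev embedding formula: 1/q = 1/p - k/n
1/q = 1/4 - 1/5 = 1/20
q = 1/(1/20) = 20

20.0000


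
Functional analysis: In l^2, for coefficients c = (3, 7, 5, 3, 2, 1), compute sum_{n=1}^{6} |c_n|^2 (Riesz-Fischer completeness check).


sum |c_n|^2 = 3^2 + 7^2 + 5^2 + 3^2 + 2^2 + 1^2
= 9 + 49 + 25 + 9 + 4 + 1
= 97

97


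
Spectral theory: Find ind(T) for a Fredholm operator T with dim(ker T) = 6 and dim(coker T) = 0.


The Fredholm index is defined as ind(T) = dim(ker T) - dim(coker T)
= 6 - 0
= 6

6


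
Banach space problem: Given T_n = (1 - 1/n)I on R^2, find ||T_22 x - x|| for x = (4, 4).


T_22 x - x = (1 - 1/22)x - x = -x/22
||x|| = sqrt(32) = 5.6569
||T_22 x - x|| = ||x||/22 = 5.6569/22 = 0.2571

0.2571


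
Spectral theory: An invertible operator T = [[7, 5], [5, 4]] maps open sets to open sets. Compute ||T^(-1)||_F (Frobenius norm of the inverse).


det(T) = 7*4 - 5*5 = 3
T^(-1) = (1/3) * [[4, -5], [-5, 7]] = [[1.3333, -1.6667], [-1.6667, 2.3333]]
||T^(-1)||_F^2 = 1.3333^2 + (-1.6667)^2 + (-1.6667)^2 + 2.3333^2 = 12.7778
||T^(-1)||_F = sqrt(12.7778) = 3.5746

3.5746


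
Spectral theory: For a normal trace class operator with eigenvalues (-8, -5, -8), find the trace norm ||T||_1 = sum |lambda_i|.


For a normal operator, singular values equal |eigenvalues|.
Trace norm = sum |lambda_i| = 8 + 5 + 8
= 21

21


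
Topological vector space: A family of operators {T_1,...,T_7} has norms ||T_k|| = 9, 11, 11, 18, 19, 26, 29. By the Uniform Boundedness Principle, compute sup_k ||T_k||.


By the Uniform Boundedness Principle, the supremum of norms is finite.
sup_k ||T_k|| = max(9, 11, 11, 18, 19, 26, 29) = 29

29


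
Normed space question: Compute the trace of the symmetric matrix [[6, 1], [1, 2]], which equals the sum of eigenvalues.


For a self-adjoint (symmetric) matrix, the eigenvalues are real.
The sum of eigenvalues equals the trace of the matrix.
trace = 6 + 2 = 8

8


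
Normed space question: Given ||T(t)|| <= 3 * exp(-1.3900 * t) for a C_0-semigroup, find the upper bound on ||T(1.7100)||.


||T(1.7100)|| <= 3 * exp(-1.3900 * 1.7100)
= 3 * exp(-2.3769)
= 3 * 0.0928
= 0.2785

0.2785


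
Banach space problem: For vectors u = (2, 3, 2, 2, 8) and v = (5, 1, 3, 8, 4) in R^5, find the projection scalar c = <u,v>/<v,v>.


Computing <u,v> = 2*5 + 3*1 + 2*3 + 2*8 + 8*4 = 67
Computing <v,v> = 5^2 + 1^2 + 3^2 + 8^2 + 4^2 = 115
Projection coefficient = 67/115 = 0.5826

0.5826


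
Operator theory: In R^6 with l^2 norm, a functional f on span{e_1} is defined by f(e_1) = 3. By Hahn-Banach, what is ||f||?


The norm of f is given by ||f|| = sup_{||x||=1} |f(x)|.
On span{e_1}, ||e_1|| = 1, so ||f|| = |f(e_1)| / ||e_1||
= |3| / 1 = 3.0000

3.0000


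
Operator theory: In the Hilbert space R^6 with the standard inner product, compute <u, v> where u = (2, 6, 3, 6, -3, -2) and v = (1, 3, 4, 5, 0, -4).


Computing the standard inner product <u, v> = sum u_i * v_i
= 2*1 + 6*3 + 3*4 + 6*5 + -3*0 + -2*-4
= 2 + 18 + 12 + 30 + 0 + 8
= 70

70


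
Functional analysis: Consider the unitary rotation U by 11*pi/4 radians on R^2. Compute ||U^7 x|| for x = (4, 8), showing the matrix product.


U is a rotation by theta = 11*pi/4
U^7 = rotation by 7*theta = 77*pi/4 = 5*pi/4 (mod 2*pi)
cos(5*pi/4) = -0.7071, sin(5*pi/4) = -0.7071
U^7 x = (-0.7071 * 4 - -0.7071 * 8, -0.7071 * 4 + -0.7071 * 8)
= (2.8284, -8.4853)
||U^7 x|| = sqrt(2.8284^2 + (-8.4853)^2) = sqrt(80.0000) = 8.9443

8.9443


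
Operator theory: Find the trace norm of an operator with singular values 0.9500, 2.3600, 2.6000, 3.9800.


The nuclear norm is the sum of all singular values.
||T||_1 = 0.9500 + 2.3600 + 2.6000 + 3.9800
= 9.8900

9.8900


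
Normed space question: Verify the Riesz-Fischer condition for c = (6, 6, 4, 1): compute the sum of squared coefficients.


sum |c_n|^2 = 6^2 + 6^2 + 4^2 + 1^2
= 36 + 36 + 16 + 1
= 89

89


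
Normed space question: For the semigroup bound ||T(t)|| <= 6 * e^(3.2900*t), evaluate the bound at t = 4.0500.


||T(4.0500)|| <= 6 * exp(3.2900 * 4.0500)
= 6 * exp(13.3245)
= 6 * 612007.6124
= 3.6720e+06

3.6720e+06


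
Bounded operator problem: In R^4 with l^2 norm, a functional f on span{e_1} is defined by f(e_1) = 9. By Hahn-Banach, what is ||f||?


The norm of f is given by ||f|| = sup_{||x||=1} |f(x)|.
On span{e_1}, ||e_1|| = 1, so ||f|| = |f(e_1)| / ||e_1||
= |9| / 1 = 9.0000

9.0000


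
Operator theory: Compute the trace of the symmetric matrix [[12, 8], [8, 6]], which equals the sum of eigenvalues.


For a self-adjoint (symmetric) matrix, the eigenvalues are real.
The sum of eigenvalues equals the trace of the matrix.
trace = 12 + 6 = 18

18


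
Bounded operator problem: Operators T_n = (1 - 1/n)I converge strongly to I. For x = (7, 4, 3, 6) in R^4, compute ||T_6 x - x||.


T_6 x - x = (1 - 1/6)x - x = -x/6
||x|| = sqrt(110) = 10.4881
||T_6 x - x|| = ||x||/6 = 10.4881/6 = 1.7480

1.7480


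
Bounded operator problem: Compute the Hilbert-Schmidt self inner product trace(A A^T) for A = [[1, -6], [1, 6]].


trace(A * A^T) = sum of squares of all entries
= 1^2 + (-6)^2 + 1^2 + 6^2
= 1 + 36 + 1 + 36
= 74

74


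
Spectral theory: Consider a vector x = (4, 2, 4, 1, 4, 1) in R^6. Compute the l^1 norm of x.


The l^1 norm equals the sum of absolute values of all components.
||x||_1 = 4 + 2 + 4 + 1 + 4 + 1
= 16

16.0000


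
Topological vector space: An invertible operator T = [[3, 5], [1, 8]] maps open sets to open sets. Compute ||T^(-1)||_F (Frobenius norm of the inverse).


det(T) = 3*8 - 5*1 = 19
T^(-1) = (1/19) * [[8, -5], [-1, 3]] = [[0.4211, -0.2632], [-0.0526, 0.1579]]
||T^(-1)||_F^2 = 0.4211^2 + (-0.2632)^2 + (-0.0526)^2 + 0.1579^2 = 0.2742
||T^(-1)||_F = sqrt(0.2742) = 0.5237

0.5237


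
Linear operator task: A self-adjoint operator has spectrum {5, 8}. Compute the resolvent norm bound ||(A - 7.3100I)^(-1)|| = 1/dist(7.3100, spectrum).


dist(7.3100, {5, 8}) = min(|7.3100 - 5|, |7.3100 - 8|)
= min(2.3100, 0.6900) = 0.6900
Resolvent bound = 1/0.6900 = 1.4493

1.4493


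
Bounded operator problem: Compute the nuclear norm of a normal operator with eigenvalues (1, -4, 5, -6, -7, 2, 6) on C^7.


For a normal operator, singular values equal |eigenvalues|.
Trace norm = sum |lambda_i| = 1 + 4 + 5 + 6 + 7 + 2 + 6
= 31

31


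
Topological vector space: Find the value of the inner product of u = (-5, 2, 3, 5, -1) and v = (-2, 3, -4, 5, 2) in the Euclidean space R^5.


Computing the standard inner product <u, v> = sum u_i * v_i
= -5*-2 + 2*3 + 3*-4 + 5*5 + -1*2
= 10 + 6 + -12 + 25 + -2
= 27

27


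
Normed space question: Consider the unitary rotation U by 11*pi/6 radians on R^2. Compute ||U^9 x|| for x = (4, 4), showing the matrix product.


U is a rotation by theta = 11*pi/6
U^9 = rotation by 9*theta = 99*pi/6 = 3*pi/6 (mod 2*pi)
cos(3*pi/6) = 0.0000, sin(3*pi/6) = 1.0000
U^9 x = (0.0000 * 4 - 1.0000 * 4, 1.0000 * 4 + 0.0000 * 4)
= (-4.0000, 4.0000)
||U^9 x|| = sqrt((-4.0000)^2 + 4.0000^2) = sqrt(32.0000) = 5.6569

5.6569


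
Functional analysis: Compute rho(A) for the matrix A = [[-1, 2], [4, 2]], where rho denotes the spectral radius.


For a 2x2 matrix, eigenvalues satisfy lambda^2 - (trace)*lambda + det = 0
trace = -1 + 2 = 1
det = -1*2 - 2*4 = -10
discriminant = 1^2 - 4*(-10) = 41
spectral radius = max |eigenvalue| = 3.7016

3.7016


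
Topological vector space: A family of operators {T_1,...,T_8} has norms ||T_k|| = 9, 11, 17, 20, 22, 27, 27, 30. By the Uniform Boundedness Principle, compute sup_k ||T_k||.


By the Uniform Boundedness Principle, the supremum of norms is finite.
sup_k ||T_k|| = max(9, 11, 17, 20, 22, 27, 27, 30) = 30

30


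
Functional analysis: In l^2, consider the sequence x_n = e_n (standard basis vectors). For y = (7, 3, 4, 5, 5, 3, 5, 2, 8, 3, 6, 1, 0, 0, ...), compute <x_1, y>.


x_1 = e_1 is the standard basis vector with 1 in position 1.
<x_1, y> = y_1 = 7
As n -> infinity, <x_n, y> -> 0, confirming weak convergence of (x_n) to 0.

7


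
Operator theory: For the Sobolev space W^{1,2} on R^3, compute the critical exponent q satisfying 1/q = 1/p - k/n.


Using the Sobolev embedding formula: 1/q = 1/p - k/n
1/q = 1/2 - 1/3 = 1/6
q = 1/(1/6) = 6

6.0000


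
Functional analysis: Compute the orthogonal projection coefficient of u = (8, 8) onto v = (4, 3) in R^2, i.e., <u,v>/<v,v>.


Computing <u,v> = 8*4 + 8*3 = 56
Computing <v,v> = 4^2 + 3^2 = 25
Projection coefficient = 56/25 = 2.2400

2.2400


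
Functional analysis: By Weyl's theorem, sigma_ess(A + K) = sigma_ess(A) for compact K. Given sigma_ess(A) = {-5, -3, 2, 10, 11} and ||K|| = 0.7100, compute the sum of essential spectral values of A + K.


By Weyl's theorem, the essential spectrum is invariant under compact perturbations.
sigma_ess(A + K) = sigma_ess(A) = {-5, -3, 2, 10, 11}
Sum = -5 + -3 + 2 + 10 + 11 = 15

15


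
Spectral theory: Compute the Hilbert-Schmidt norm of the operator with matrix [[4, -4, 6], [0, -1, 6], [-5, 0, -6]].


The Hilbert-Schmidt norm is sqrt(sum of squares of all entries).
Sum of squares = 4^2 + (-4)^2 + 6^2 + 0^2 + (-1)^2 + 6^2 + (-5)^2 + 0^2 + (-6)^2
= 16 + 16 + 36 + 0 + 1 + 36 + 25 + 0 + 36 = 166
||T||_HS = sqrt(166) = 12.8841

12.8841


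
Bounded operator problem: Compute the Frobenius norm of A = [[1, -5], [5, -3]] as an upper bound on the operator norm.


||A||_F^2 = sum a_ij^2
= 1^2 + (-5)^2 + 5^2 + (-3)^2
= 1 + 25 + 25 + 9 = 60
||A||_F = sqrt(60) = 7.7460

7.7460


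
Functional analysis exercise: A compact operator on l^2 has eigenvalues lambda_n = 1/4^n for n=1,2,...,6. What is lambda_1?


The eigenvalue formula gives lambda_1 = 1/4^1
= 1/4
= 0.2500

0.2500


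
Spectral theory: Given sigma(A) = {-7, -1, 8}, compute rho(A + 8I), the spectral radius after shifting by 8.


Spectrum of A + 8I = {1, 7, 16}
Spectral radius = max |lambda| over the shifted spectrum
= max(1, 7, 16) = 16

16


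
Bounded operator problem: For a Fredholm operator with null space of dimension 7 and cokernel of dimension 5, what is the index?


The Fredholm index is defined as ind(T) = dim(ker T) - dim(coker T)
= 7 - 5
= 2

2


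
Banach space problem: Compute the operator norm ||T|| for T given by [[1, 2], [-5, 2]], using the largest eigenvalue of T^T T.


A^T A = [[26, -8], [-8, 8]]
trace(A^T A) = 34, det(A^T A) = 144
discriminant = 34^2 - 4*144 = 580
Largest eigenvalue of A^T A = (trace + sqrt(disc))/2 = 29.0416
||T|| = sqrt(29.0416) = 5.3890

5.3890


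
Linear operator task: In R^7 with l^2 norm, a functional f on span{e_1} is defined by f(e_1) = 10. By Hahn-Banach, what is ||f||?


The norm of f is given by ||f|| = sup_{||x||=1} |f(x)|.
On span{e_1}, ||e_1|| = 1, so ||f|| = |f(e_1)| / ||e_1||
= |10| / 1 = 10.0000

10.0000


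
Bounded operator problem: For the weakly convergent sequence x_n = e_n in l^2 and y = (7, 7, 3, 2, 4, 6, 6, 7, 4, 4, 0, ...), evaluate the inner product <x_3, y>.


x_3 = e_3 is the standard basis vector with 1 in position 3.
<x_3, y> = y_3 = 3
As n -> infinity, <x_n, y> -> 0, confirming weak convergence of (x_n) to 0.

3


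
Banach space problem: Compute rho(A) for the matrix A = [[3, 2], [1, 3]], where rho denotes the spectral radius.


For a 2x2 matrix, eigenvalues satisfy lambda^2 - (trace)*lambda + det = 0
trace = 3 + 3 = 6
det = 3*3 - 2*1 = 7
discriminant = 6^2 - 4*(7) = 8
spectral radius = max |eigenvalue| = 4.4142

4.4142


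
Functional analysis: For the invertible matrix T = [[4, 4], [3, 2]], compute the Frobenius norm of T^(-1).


det(T) = 4*2 - 4*3 = -4
T^(-1) = (1/-4) * [[2, -4], [-3, 4]] = [[-0.5000, 1.0000], [0.7500, -1.0000]]
||T^(-1)||_F^2 = (-0.5000)^2 + 1.0000^2 + 0.7500^2 + (-1.0000)^2 = 2.8125
||T^(-1)||_F = sqrt(2.8125) = 1.6771

1.6771


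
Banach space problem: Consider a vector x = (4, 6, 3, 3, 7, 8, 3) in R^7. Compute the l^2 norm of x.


The l^2 norm = (sum |x_i|^2)^(1/2)
Sum of 2th powers = 16 + 36 + 9 + 9 + 49 + 64 + 9 = 192
||x||_2 = (192)^(1/2) = 13.8564

13.8564


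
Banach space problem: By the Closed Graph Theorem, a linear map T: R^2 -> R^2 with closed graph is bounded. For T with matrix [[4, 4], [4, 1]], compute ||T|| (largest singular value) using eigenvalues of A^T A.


A^T A = [[32, 20], [20, 17]]
trace(A^T A) = 49, det(A^T A) = 144
discriminant = 49^2 - 4*144 = 1825
Largest eigenvalue of A^T A = (trace + sqrt(disc))/2 = 45.8600
||T|| = sqrt(45.8600) = 6.7720

6.7720


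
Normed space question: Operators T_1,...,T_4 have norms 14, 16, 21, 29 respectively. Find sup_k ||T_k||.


By the Uniform Boundedness Principle, the supremum of norms is finite.
sup_k ||T_k|| = max(14, 16, 21, 29) = 29

29


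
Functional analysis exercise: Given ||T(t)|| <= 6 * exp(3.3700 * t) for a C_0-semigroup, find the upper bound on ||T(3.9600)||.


||T(3.9600)|| <= 6 * exp(3.3700 * 3.9600)
= 6 * exp(13.3452)
= 6 * 624808.1990
= 3.7488e+06

3.7488e+06


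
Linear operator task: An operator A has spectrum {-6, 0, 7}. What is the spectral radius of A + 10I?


Spectrum of A + 10I = {4, 10, 17}
Spectral radius = max |lambda| over the shifted spectrum
= max(4, 10, 17) = 17

17


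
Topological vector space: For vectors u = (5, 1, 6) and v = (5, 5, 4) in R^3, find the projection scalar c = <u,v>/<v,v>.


Computing <u,v> = 5*5 + 1*5 + 6*4 = 54
Computing <v,v> = 5^2 + 5^2 + 4^2 = 66
Projection coefficient = 54/66 = 0.8182

0.8182


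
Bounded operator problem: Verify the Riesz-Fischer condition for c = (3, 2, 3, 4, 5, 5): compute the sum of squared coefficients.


sum |c_n|^2 = 3^2 + 2^2 + 3^2 + 4^2 + 5^2 + 5^2
= 9 + 4 + 9 + 16 + 25 + 25
= 88

88


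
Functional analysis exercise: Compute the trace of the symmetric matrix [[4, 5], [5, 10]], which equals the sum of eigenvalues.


For a self-adjoint (symmetric) matrix, the eigenvalues are real.
The sum of eigenvalues equals the trace of the matrix.
trace = 4 + 10 = 14

14


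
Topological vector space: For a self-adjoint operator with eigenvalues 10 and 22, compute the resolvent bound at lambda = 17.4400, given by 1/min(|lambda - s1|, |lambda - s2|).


dist(17.4400, {10, 22}) = min(|17.4400 - 10|, |17.4400 - 22|)
= min(7.4400, 4.5600) = 4.5600
Resolvent bound = 1/4.5600 = 0.2193

0.2193


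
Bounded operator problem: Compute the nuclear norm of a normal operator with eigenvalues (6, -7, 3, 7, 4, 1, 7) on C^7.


For a normal operator, singular values equal |eigenvalues|.
Trace norm = sum |lambda_i| = 6 + 7 + 3 + 7 + 4 + 1 + 7
= 35

35


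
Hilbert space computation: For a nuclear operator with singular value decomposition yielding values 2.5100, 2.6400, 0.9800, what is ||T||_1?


The nuclear norm is the sum of all singular values.
||T||_1 = 2.5100 + 2.6400 + 0.9800
= 6.1300

6.1300


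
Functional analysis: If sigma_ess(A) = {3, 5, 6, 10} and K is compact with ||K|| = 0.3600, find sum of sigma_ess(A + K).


By Weyl's theorem, the essential spectrum is invariant under compact perturbations.
sigma_ess(A + K) = sigma_ess(A) = {3, 5, 6, 10}
Sum = 3 + 5 + 6 + 10 = 24

24


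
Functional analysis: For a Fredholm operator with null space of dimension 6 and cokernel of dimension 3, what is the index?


The Fredholm index is defined as ind(T) = dim(ker T) - dim(coker T)
= 6 - 3
= 3

3


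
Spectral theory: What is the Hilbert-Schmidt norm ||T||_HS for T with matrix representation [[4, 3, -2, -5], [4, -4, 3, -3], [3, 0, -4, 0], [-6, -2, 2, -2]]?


The Hilbert-Schmidt norm is sqrt(sum of squares of all entries).
Sum of squares = 4^2 + 3^2 + (-2)^2 + (-5)^2 + 4^2 + (-4)^2 + 3^2 + (-3)^2 + 3^2 + 0^2 + (-4)^2 + 0^2 + (-6)^2 + (-2)^2 + 2^2 + (-2)^2
= 16 + 9 + 4 + 25 + 16 + 16 + 9 + 9 + 9 + 0 + 16 + 0 + 36 + 4 + 4 + 4 = 177
||T||_HS = sqrt(177) = 13.3041

13.3041


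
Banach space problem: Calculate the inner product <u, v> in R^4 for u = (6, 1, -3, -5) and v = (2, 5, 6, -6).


Computing the standard inner product <u, v> = sum u_i * v_i
= 6*2 + 1*5 + -3*6 + -5*-6
= 12 + 5 + -18 + 30
= 29

29


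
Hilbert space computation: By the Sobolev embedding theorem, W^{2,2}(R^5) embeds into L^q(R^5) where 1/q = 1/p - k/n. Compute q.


Using the Sobolev embedding formula: 1/q = 1/p - k/n
1/q = 1/2 - 2/5 = 1/10
q = 1/(1/10) = 10

10.0000


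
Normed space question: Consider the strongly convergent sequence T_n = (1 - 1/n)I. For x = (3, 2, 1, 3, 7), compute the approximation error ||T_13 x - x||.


T_13 x - x = (1 - 1/13)x - x = -x/13
||x|| = sqrt(72) = 8.4853
||T_13 x - x|| = ||x||/13 = 8.4853/13 = 0.6527

0.6527


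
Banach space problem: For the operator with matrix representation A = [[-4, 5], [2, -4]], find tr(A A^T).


trace(A * A^T) = sum of squares of all entries
= (-4)^2 + 5^2 + 2^2 + (-4)^2
= 16 + 25 + 4 + 16
= 61

61


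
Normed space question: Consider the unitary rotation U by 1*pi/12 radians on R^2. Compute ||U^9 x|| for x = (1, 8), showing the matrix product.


U is a rotation by theta = 1*pi/12
U^9 = rotation by 9*theta = 9*pi/12
cos(9*pi/12) = -0.7071, sin(9*pi/12) = 0.7071
U^9 x = (-0.7071 * 1 - 0.7071 * 8, 0.7071 * 1 + -0.7071 * 8)
= (-6.3640, -4.9497)
||U^9 x|| = sqrt((-6.3640)^2 + (-4.9497)^2) = sqrt(65.0000) = 8.0623

8.0623


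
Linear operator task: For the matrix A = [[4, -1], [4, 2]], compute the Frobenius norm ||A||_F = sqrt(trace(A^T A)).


||A||_F^2 = sum a_ij^2
= 4^2 + (-1)^2 + 4^2 + 2^2
= 16 + 1 + 16 + 4 = 37
||A||_F = sqrt(37) = 6.0828

6.0828


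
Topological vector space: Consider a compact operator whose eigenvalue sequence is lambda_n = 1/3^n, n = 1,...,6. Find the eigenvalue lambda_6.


The eigenvalue formula gives lambda_6 = 1/3^6
= 1/729
= 0.0014

0.0014


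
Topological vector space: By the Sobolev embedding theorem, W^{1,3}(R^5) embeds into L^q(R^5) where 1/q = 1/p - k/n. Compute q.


Using the Sobolev embedding formula: 1/q = 1/p - k/n
1/q = 1/3 - 1/5 = 2/15
q = 1/(2/15) = 15/2 = 7.5000

7.5000


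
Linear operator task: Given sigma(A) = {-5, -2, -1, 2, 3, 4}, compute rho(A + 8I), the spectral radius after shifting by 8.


Spectrum of A + 8I = {3, 6, 7, 10, 11, 12}
Spectral radius = max |lambda| over the shifted spectrum
= max(3, 6, 7, 10, 11, 12) = 12

12


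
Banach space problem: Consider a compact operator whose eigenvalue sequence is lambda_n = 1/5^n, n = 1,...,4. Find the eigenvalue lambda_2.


The eigenvalue formula gives lambda_2 = 1/5^2
= 1/25
= 0.0400

0.0400


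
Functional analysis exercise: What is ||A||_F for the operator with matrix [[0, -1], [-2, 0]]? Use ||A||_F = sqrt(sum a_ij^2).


||A||_F^2 = sum a_ij^2
= 0^2 + (-1)^2 + (-2)^2 + 0^2
= 0 + 1 + 4 + 0 = 5
||A||_F = sqrt(5) = 2.2361

2.2361


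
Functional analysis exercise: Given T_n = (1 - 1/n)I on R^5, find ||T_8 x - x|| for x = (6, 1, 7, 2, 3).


T_8 x - x = (1 - 1/8)x - x = -x/8
||x|| = sqrt(99) = 9.9499
||T_8 x - x|| = ||x||/8 = 9.9499/8 = 1.2437

1.2437


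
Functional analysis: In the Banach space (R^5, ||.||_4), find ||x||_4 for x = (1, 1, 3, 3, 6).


The l^4 norm = (sum |x_i|^4)^(1/4)
Sum of 4th powers = 1 + 1 + 81 + 81 + 1296 = 1460
||x||_4 = (1460)^(1/4) = 6.1814

6.1814


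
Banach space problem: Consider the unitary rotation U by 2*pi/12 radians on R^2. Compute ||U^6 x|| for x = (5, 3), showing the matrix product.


U is a rotation by theta = 2*pi/12
U^6 = rotation by 6*theta = 12*pi/12
cos(12*pi/12) = -1.0000, sin(12*pi/12) = 0.0000
U^6 x = (-1.0000 * 5 - 0.0000 * 3, 0.0000 * 5 + -1.0000 * 3)
= (-5.0000, -3.0000)
||U^6 x|| = sqrt((-5.0000)^2 + (-3.0000)^2) = sqrt(34.0000) = 5.8310

5.8310


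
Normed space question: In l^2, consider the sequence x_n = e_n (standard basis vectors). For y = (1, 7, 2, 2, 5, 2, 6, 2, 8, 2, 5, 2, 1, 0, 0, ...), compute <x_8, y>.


x_8 = e_8 is the standard basis vector with 1 in position 8.
<x_8, y> = y_8 = 2
As n -> infinity, <x_n, y> -> 0, confirming weak convergence of (x_n) to 0.

2


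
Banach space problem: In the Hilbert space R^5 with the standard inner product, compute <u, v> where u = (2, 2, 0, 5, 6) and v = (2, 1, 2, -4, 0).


Computing the standard inner product <u, v> = sum u_i * v_i
= 2*2 + 2*1 + 0*2 + 5*-4 + 6*0
= 4 + 2 + 0 + -20 + 0
= -14

-14


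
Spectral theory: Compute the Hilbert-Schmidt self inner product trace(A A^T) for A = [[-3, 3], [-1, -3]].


trace(A * A^T) = sum of squares of all entries
= (-3)^2 + 3^2 + (-1)^2 + (-3)^2
= 9 + 9 + 1 + 9
= 28

28


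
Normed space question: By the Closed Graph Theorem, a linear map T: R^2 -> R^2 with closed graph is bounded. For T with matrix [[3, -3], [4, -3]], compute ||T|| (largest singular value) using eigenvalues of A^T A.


A^T A = [[25, -21], [-21, 18]]
trace(A^T A) = 43, det(A^T A) = 9
discriminant = 43^2 - 4*9 = 1813
Largest eigenvalue of A^T A = (trace + sqrt(disc))/2 = 42.7897
||T|| = sqrt(42.7897) = 6.5414

6.5414


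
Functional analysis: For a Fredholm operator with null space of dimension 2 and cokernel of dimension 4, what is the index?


The Fredholm index is defined as ind(T) = dim(ker T) - dim(coker T)
= 2 - 4
= -2

-2


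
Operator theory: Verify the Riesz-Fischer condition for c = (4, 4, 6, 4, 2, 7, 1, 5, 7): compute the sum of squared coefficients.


sum |c_n|^2 = 4^2 + 4^2 + 6^2 + 4^2 + 2^2 + 7^2 + 1^2 + 5^2 + 7^2
= 16 + 16 + 36 + 16 + 4 + 49 + 1 + 25 + 49
= 212

212


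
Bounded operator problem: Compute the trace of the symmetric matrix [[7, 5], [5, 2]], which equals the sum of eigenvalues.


For a self-adjoint (symmetric) matrix, the eigenvalues are real.
The sum of eigenvalues equals the trace of the matrix.
trace = 7 + 2 = 9

9


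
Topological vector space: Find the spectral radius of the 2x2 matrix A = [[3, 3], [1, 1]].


For a 2x2 matrix, eigenvalues satisfy lambda^2 - (trace)*lambda + det = 0
trace = 3 + 1 = 4
det = 3*1 - 3*1 = 0
discriminant = 4^2 - 4*(0) = 16
spectral radius = max |eigenvalue| = 4.0000

4.0000


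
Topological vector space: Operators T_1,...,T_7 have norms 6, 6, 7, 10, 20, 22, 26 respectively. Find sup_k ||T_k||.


By the Uniform Boundedness Principle, the supremum of norms is finite.
sup_k ||T_k|| = max(6, 6, 7, 10, 20, 22, 26) = 26

26


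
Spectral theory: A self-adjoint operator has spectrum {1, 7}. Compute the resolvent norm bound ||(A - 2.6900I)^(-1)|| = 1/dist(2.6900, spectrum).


dist(2.6900, {1, 7}) = min(|2.6900 - 1|, |2.6900 - 7|)
= min(1.6900, 4.3100) = 1.6900
Resolvent bound = 1/1.6900 = 0.5917

0.5917


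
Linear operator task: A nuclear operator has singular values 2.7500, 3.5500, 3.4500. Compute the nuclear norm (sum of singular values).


The nuclear norm is the sum of all singular values.
||T||_1 = 2.7500 + 3.5500 + 3.4500
= 9.7500

9.7500


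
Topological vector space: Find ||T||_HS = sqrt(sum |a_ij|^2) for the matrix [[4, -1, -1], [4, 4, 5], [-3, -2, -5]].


The Hilbert-Schmidt norm is sqrt(sum of squares of all entries).
Sum of squares = 4^2 + (-1)^2 + (-1)^2 + 4^2 + 4^2 + 5^2 + (-3)^2 + (-2)^2 + (-5)^2
= 16 + 1 + 1 + 16 + 16 + 25 + 9 + 4 + 25 = 113
||T||_HS = sqrt(113) = 10.6301

10.6301


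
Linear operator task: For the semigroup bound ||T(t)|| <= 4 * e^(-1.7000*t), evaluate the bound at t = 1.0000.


||T(1.0000)|| <= 4 * exp(-1.7000 * 1.0000)
= 4 * exp(-1.7000)
= 4 * 0.1827
= 0.7307

0.7307


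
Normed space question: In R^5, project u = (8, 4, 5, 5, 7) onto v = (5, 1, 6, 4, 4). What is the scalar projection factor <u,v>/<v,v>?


Computing <u,v> = 8*5 + 4*1 + 5*6 + 5*4 + 7*4 = 122
Computing <v,v> = 5^2 + 1^2 + 6^2 + 4^2 + 4^2 = 94
Projection coefficient = 122/94 = 1.2979

1.2979


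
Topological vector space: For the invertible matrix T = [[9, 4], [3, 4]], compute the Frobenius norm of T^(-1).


det(T) = 9*4 - 4*3 = 24
T^(-1) = (1/24) * [[4, -4], [-3, 9]] = [[0.1667, -0.1667], [-0.1250, 0.3750]]
||T^(-1)||_F^2 = 0.1667^2 + (-0.1667)^2 + (-0.1250)^2 + 0.3750^2 = 0.2118
||T^(-1)||_F = sqrt(0.2118) = 0.4602

0.4602


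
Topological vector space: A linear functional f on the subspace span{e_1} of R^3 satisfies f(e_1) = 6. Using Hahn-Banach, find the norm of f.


The norm of f is given by ||f|| = sup_{||x||=1} |f(x)|.
On span{e_1}, ||e_1|| = 1, so ||f|| = |f(e_1)| / ||e_1||
= |6| / 1 = 6.0000

6.0000


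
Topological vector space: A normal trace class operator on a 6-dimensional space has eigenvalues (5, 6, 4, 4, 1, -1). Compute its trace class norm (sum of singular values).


For a normal operator, singular values equal |eigenvalues|.
Trace norm = sum |lambda_i| = 5 + 6 + 4 + 4 + 1 + 1
= 21

21


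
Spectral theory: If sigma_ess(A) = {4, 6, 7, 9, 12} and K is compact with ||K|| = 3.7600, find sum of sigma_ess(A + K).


By Weyl's theorem, the essential spectrum is invariant under compact perturbations.
sigma_ess(A + K) = sigma_ess(A) = {4, 6, 7, 9, 12}
Sum = 4 + 6 + 7 + 9 + 12 = 38

38


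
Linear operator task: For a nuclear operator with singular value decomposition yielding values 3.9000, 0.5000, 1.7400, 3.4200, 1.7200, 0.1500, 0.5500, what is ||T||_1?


The nuclear norm is the sum of all singular values.
||T||_1 = 3.9000 + 0.5000 + 1.7400 + 3.4200 + 1.7200 + 0.1500 + 0.5500
= 11.9800

11.9800


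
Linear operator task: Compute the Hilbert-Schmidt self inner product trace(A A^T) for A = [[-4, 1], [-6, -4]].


trace(A * A^T) = sum of squares of all entries
= (-4)^2 + 1^2 + (-6)^2 + (-4)^2
= 16 + 1 + 36 + 16
= 69

69


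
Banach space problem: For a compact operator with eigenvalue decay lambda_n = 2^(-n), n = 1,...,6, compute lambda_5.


The eigenvalue formula gives lambda_5 = 1/2^5
= 1/32
= 0.0312

0.0312


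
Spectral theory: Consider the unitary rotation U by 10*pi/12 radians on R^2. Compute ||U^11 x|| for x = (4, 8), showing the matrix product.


U is a rotation by theta = 10*pi/12
U^11 = rotation by 11*theta = 110*pi/12 = 14*pi/12 (mod 2*pi)
cos(14*pi/12) = -0.8660, sin(14*pi/12) = -0.5000
U^11 x = (-0.8660 * 4 - -0.5000 * 8, -0.5000 * 4 + -0.8660 * 8)
= (0.5359, -8.9282)
||U^11 x|| = sqrt(0.5359^2 + (-8.9282)^2) = sqrt(80.0000) = 8.9443

8.9443


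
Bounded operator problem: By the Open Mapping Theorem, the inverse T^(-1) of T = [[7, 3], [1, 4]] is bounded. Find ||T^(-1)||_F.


det(T) = 7*4 - 3*1 = 25
T^(-1) = (1/25) * [[4, -3], [-1, 7]] = [[0.1600, -0.1200], [-0.0400, 0.2800]]
||T^(-1)||_F^2 = 0.1600^2 + (-0.1200)^2 + (-0.0400)^2 + 0.2800^2 = 0.1200
||T^(-1)||_F = sqrt(0.1200) = 0.3464

0.3464


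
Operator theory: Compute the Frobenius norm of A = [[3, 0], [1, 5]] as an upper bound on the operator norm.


||A||_F^2 = sum a_ij^2
= 3^2 + 0^2 + 1^2 + 5^2
= 9 + 0 + 1 + 25 = 35
||A||_F = sqrt(35) = 5.9161

5.9161


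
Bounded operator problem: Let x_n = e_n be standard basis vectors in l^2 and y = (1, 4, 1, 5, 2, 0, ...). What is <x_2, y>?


x_2 = e_2 is the standard basis vector with 1 in position 2.
<x_2, y> = y_2 = 4
As n -> infinity, <x_n, y> -> 0, confirming weak convergence of (x_n) to 0.

4


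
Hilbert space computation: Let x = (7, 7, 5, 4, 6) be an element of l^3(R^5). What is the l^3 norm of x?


The l^3 norm = (sum |x_i|^3)^(1/3)
Sum of 3th powers = 343 + 343 + 125 + 64 + 216 = 1091
||x||_3 = (1091)^(1/3) = 10.2946

10.2946


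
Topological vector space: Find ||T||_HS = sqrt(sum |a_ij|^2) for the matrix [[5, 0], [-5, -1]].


The Hilbert-Schmidt norm is sqrt(sum of squares of all entries).
Sum of squares = 5^2 + 0^2 + (-5)^2 + (-1)^2
= 25 + 0 + 25 + 1 = 51
||T||_HS = sqrt(51) = 7.1414

7.1414


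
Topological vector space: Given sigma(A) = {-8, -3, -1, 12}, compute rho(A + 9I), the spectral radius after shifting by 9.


Spectrum of A + 9I = {1, 6, 8, 21}
Spectral radius = max |lambda| over the shifted spectrum
= max(1, 6, 8, 21) = 21

21


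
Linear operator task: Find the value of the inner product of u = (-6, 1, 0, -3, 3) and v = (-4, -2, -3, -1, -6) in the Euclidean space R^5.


Computing the standard inner product <u, v> = sum u_i * v_i
= -6*-4 + 1*-2 + 0*-3 + -3*-1 + 3*-6
= 24 + -2 + 0 + 3 + -18
= 7

7


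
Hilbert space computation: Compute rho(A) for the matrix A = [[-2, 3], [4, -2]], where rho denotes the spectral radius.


For a 2x2 matrix, eigenvalues satisfy lambda^2 - (trace)*lambda + det = 0
trace = -2 + -2 = -4
det = -2*-2 - 3*4 = -8
discriminant = (-4)^2 - 4*(-8) = 48
spectral radius = max |eigenvalue| = 5.4641

5.4641


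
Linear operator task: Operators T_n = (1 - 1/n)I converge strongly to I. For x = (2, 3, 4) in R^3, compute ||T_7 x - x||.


T_7 x - x = (1 - 1/7)x - x = -x/7
||x|| = sqrt(29) = 5.3852
||T_7 x - x|| = ||x||/7 = 5.3852/7 = 0.7693

0.7693


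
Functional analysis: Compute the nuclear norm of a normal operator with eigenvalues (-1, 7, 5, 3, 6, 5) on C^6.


For a normal operator, singular values equal |eigenvalues|.
Trace norm = sum |lambda_i| = 1 + 7 + 5 + 3 + 6 + 5
= 27

27


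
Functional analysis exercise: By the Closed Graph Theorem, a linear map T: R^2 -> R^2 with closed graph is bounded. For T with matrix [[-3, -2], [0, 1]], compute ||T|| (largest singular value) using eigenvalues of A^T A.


A^T A = [[9, 6], [6, 5]]
trace(A^T A) = 14, det(A^T A) = 9
discriminant = 14^2 - 4*9 = 160
Largest eigenvalue of A^T A = (trace + sqrt(disc))/2 = 13.3246
||T|| = sqrt(13.3246) = 3.6503

3.6503


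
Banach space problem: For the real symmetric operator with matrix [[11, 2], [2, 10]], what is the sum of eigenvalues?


For a self-adjoint (symmetric) matrix, the eigenvalues are real.
The sum of eigenvalues equals the trace of the matrix.
trace = 11 + 10 = 21

21


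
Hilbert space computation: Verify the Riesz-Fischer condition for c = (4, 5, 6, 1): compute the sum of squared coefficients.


sum |c_n|^2 = 4^2 + 5^2 + 6^2 + 1^2
= 16 + 25 + 36 + 1
= 78

78


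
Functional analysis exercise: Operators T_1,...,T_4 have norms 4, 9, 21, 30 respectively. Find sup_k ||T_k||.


By the Uniform Boundedness Principle, the supremum of norms is finite.
sup_k ||T_k|| = max(4, 9, 21, 30) = 30

30


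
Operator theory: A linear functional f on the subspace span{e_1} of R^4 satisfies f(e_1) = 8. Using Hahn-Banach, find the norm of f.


The norm of f is given by ||f|| = sup_{||x||=1} |f(x)|.
On span{e_1}, ||e_1|| = 1, so ||f|| = |f(e_1)| / ||e_1||
= |8| / 1 = 8.0000

8.0000


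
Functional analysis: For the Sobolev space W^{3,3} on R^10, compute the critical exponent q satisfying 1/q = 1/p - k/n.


Using the Sobolev embedding formula: 1/q = 1/p - k/n
1/q = 1/3 - 3/10 = 1/30
q = 1/(1/30) = 30

30.0000


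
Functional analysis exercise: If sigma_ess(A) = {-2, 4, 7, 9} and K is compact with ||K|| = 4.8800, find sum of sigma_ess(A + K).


By Weyl's theorem, the essential spectrum is invariant under compact perturbations.
sigma_ess(A + K) = sigma_ess(A) = {-2, 4, 7, 9}
Sum = -2 + 4 + 7 + 9 = 18

18


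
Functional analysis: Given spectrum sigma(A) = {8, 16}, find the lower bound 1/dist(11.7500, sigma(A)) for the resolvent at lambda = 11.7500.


dist(11.7500, {8, 16}) = min(|11.7500 - 8|, |11.7500 - 16|)
= min(3.7500, 4.2500) = 3.7500
Resolvent bound = 1/3.7500 = 0.2667

0.2667


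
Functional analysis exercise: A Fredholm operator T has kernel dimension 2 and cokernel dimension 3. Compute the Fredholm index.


The Fredholm index is defined as ind(T) = dim(ker T) - dim(coker T)
= 2 - 3
= -1

-1


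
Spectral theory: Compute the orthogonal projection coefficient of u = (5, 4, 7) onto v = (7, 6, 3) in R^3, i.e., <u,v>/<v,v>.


Computing <u,v> = 5*7 + 4*6 + 7*3 = 80
Computing <v,v> = 7^2 + 6^2 + 3^2 = 94
Projection coefficient = 80/94 = 0.8511

0.8511


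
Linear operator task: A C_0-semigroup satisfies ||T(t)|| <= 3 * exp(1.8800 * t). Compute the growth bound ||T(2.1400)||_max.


||T(2.1400)|| <= 3 * exp(1.8800 * 2.1400)
= 3 * exp(4.0232)
= 3 * 55.8796
= 167.6389

167.6389


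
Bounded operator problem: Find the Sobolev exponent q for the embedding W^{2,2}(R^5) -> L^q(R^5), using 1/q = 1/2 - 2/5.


Using the Sobolev embedding formula: 1/q = 1/p - k/n
1/q = 1/2 - 2/5 = 1/10
q = 1/(1/10) = 10

10.0000


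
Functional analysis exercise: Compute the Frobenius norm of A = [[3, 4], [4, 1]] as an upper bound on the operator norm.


||A||_F^2 = sum a_ij^2
= 3^2 + 4^2 + 4^2 + 1^2
= 9 + 16 + 16 + 1 = 42
||A||_F = sqrt(42) = 6.4807

6.4807


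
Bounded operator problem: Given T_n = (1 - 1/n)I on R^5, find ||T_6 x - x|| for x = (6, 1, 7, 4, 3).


T_6 x - x = (1 - 1/6)x - x = -x/6
||x|| = sqrt(111) = 10.5357
||T_6 x - x|| = ||x||/6 = 10.5357/6 = 1.7559

1.7559


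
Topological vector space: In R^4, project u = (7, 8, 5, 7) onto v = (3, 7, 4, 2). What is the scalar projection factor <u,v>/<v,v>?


Computing <u,v> = 7*3 + 8*7 + 5*4 + 7*2 = 111
Computing <v,v> = 3^2 + 7^2 + 4^2 + 2^2 = 78
Projection coefficient = 111/78 = 1.4231

1.4231


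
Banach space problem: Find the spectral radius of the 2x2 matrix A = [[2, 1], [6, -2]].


For a 2x2 matrix, eigenvalues satisfy lambda^2 - (trace)*lambda + det = 0
trace = 2 + -2 = 0
det = 2*-2 - 1*6 = -10
discriminant = 0^2 - 4*(-10) = 40
spectral radius = max |eigenvalue| = 3.1623

3.1623


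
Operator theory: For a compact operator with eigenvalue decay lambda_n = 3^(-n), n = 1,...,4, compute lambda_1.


The eigenvalue formula gives lambda_1 = 1/3^1
= 1/3
= 0.3333

0.3333


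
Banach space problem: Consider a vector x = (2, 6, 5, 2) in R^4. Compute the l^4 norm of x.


The l^4 norm = (sum |x_i|^4)^(1/4)
Sum of 4th powers = 16 + 1296 + 625 + 16 = 1953
||x||_4 = (1953)^(1/4) = 6.6478

6.6478


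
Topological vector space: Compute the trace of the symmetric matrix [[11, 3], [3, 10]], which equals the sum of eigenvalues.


For a self-adjoint (symmetric) matrix, the eigenvalues are real.
The sum of eigenvalues equals the trace of the matrix.
trace = 11 + 10 = 21

21


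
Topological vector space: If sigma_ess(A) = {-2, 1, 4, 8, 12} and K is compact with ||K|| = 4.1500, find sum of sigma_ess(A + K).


By Weyl's theorem, the essential spectrum is invariant under compact perturbations.
sigma_ess(A + K) = sigma_ess(A) = {-2, 1, 4, 8, 12}
Sum = -2 + 1 + 4 + 8 + 12 = 23

23


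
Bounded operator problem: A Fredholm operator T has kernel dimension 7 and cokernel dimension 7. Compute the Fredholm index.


The Fredholm index is defined as ind(T) = dim(ker T) - dim(coker T)
= 7 - 7
= 0

0


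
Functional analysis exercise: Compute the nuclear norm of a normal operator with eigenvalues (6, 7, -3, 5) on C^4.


For a normal operator, singular values equal |eigenvalues|.
Trace norm = sum |lambda_i| = 6 + 7 + 3 + 5
= 21

21


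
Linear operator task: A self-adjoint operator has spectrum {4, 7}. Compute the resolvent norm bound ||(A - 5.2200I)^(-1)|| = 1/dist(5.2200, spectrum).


dist(5.2200, {4, 7}) = min(|5.2200 - 4|, |5.2200 - 7|)
= min(1.2200, 1.7800) = 1.2200
Resolvent bound = 1/1.2200 = 0.8197

0.8197


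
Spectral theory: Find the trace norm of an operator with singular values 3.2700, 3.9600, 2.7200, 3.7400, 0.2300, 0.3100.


The nuclear norm is the sum of all singular values.
||T||_1 = 3.2700 + 3.9600 + 2.7200 + 3.7400 + 0.2300 + 0.3100
= 14.2300

14.2300


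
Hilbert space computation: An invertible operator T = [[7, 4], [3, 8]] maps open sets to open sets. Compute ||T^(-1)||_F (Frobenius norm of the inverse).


det(T) = 7*8 - 4*3 = 44
T^(-1) = (1/44) * [[8, -4], [-3, 7]] = [[0.1818, -0.0909], [-0.0682, 0.1591]]
||T^(-1)||_F^2 = 0.1818^2 + (-0.0909)^2 + (-0.0682)^2 + 0.1591^2 = 0.0713
||T^(-1)||_F = sqrt(0.0713) = 0.2670

0.2670
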